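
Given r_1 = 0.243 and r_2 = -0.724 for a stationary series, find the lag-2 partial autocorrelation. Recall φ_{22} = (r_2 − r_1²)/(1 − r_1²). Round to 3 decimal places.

φ_{22} = (r_2 − r_1²) / (1 − r_1²)
r_1² = (0.243)² = 0.059049
Numerator = -0.724 − 0.0590 = -0.7830; denominator = 1 − 0.0590 = 0.9410
φ_{22} = -0.7830 / 0.9410 = -0.832

-0.832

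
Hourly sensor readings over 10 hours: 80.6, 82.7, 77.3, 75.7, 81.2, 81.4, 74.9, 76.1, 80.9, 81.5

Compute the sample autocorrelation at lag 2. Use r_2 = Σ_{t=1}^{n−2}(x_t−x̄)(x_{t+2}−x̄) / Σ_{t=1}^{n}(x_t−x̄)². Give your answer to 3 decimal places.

Mean x̄ = (80.6 + 82.7 + 77.3 + 75.7 + 81.2 + 81.4 + 74.9 + 76.1 + 80.9 + 81.5)/10 = 79.2300
Numerator Σ_{t=1}^{8}(x_t−x̄)(x_{t+2}−x̄) = -56.0138
Denominator Σ(x_t−x̄)² = 75.1810
r_2 = -56.0138 / 75.1810 = -0.745

-0.745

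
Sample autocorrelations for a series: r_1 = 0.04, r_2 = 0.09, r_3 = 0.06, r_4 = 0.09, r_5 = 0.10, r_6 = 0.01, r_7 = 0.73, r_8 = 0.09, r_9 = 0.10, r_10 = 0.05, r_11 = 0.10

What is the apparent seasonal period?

The largest autocorrelation is r_7 = 0.73; the remaining lags stay at or below 0.10.
The dominant spike at lag 7 indicates a seasonal period of 7.

7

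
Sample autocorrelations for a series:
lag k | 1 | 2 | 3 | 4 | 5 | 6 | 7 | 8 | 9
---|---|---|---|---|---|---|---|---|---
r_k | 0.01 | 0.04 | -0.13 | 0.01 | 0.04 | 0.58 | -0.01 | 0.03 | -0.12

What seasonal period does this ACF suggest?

6

The largest autocorrelation is r_6 = 0.58; the remaining lags stay at or below 0.04.
The dominant spike at lag 6 indicates a seasonal period of 6.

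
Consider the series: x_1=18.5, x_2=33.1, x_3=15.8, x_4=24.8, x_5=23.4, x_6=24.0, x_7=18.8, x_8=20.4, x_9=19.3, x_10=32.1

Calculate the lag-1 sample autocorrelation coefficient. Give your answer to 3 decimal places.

Mean x̄ = (18.5 + 33.1 + 15.8 + 24.8 + 23.4 + 24.0 + 18.8 + 20.4 + 19.3 + 32.1)/10 = 23.0200
Numerator Σ_{t=1}^{9}(x_t−x̄)(x_{t+1}−x̄) = -147.2524
Denominator Σ(x_t−x̄)² = 299.3960
r_1 = -147.2524 / 299.3960 = -0.492

-0.492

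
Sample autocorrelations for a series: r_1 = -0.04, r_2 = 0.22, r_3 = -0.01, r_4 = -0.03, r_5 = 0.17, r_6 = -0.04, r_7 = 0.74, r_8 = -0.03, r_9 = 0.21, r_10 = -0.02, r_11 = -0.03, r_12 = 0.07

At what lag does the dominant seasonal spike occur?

7

The largest autocorrelation is r_7 = 0.74; the remaining lags stay at or below 0.22.
The dominant spike at lag 7 indicates a seasonal period of 7.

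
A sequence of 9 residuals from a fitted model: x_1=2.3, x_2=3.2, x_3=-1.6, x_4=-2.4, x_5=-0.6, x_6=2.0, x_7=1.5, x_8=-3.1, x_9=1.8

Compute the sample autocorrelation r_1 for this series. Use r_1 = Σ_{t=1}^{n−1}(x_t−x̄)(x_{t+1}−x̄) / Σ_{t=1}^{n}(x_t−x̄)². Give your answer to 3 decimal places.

-0.016

Mean x̄ = (2.3 + 3.2 − 1.6 − 2.4 − 0.6 + 2.0 + 1.5 − 3.1 + 1.8)/9 = 0.3444
Numerator Σ_{t=1}^{8}(x_t−x̄)(x_{t+1}−x̄) = -0.6842
Denominator Σ(x_t−x̄)² = 42.2422
r_1 = -0.6842 / 42.2422 = -0.016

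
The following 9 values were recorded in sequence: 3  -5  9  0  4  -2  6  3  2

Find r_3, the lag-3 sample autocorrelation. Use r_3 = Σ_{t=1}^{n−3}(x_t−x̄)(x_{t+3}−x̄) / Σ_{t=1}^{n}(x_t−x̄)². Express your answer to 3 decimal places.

Mean x̄ = (3 − 5 + 9 + 0 + 4 − 2 + 6 + 3 + 2)/9 = 2.2222
Numerator Σ_{t=1}^{6}(x_t−x̄)(x_{t+3}−x̄) = -49.2593
Denominator Σ(x_t−x̄)² = 139.5556
r_3 = -49.2593 / 139.5556 = -0.353

-0.353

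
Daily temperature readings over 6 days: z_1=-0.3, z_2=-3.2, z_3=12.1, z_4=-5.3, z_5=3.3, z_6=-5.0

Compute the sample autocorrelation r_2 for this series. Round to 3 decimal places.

0.353

Mean z̄ = (-0.3 − 3.2 + 12.1 − 5.3 + 3.3 − 5.0)/6 = 0.2667
Deviations from mean: -0.5667, -3.4667, 11.8333, -5.5667, 3.0333, -5.2667
Numerator Σ_{t=1}^{4}(z_t−z̄)(z_{t+2}−z̄) = 77.8044
Denominator Σ(z_t−z̄)² = 220.2933
r_2 = 77.8044 / 220.2933 = 0.353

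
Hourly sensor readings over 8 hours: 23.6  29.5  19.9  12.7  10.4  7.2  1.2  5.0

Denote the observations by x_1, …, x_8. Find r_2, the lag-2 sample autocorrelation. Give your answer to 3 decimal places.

0.192

Mean x̄ = (23.6 + 29.5 + 19.9 + 12.7 + 10.4 + 7.2 + 1.2 + 5.0)/8 = 13.6875
Σ(x_t−x̄)(x_{t+2}−x̄) = (61.5814) + (-15.6148) + (-20.4236) + (6.4064) + (41.0527) + (56.3602) = 129.3622
Denominator Σ(x_t−x̄)² = 672.1688
r_2 = 129.3622 / 672.1688 = 0.192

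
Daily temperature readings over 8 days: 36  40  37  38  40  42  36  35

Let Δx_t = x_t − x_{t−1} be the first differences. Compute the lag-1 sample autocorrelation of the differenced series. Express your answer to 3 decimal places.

-0.220

First differences Δx: 4, -3, 1, 2, 2, -6, -1
Mean of differences = -0.1429
Numerator Σ(Δx_t−Δx̄)(Δx_{t+1}−Δx̄) = -15.5918
Denominator Σ(Δx_t−Δx̄)² = 70.8571
r_1(Δx) = -15.5918 / 70.8571 = -0.220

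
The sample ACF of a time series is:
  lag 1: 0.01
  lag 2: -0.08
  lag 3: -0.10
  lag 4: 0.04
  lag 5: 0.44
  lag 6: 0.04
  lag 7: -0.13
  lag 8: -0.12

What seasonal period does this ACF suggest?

5

The largest autocorrelation is r_5 = 0.44; the remaining lags stay at or below 0.04.
The dominant spike at lag 5 indicates a seasonal period of 5.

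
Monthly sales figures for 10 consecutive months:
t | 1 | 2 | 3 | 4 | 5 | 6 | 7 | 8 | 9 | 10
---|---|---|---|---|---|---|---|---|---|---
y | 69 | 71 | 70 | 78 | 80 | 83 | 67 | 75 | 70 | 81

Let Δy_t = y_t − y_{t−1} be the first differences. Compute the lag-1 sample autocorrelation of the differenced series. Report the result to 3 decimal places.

First differences Δy: 2, -1, 8, 2, 3, -16, 8, -5, 11
Mean of differences = 1.3333
Numerator Σ(Δy_t−Δȳ)(Δy_{t+1}−Δȳ) = -259.4444
Denominator Σ(Δy_t−Δȳ)² = 532.0000
r_1(Δy) = -259.4444 / 532.0000 = -0.488

-0.488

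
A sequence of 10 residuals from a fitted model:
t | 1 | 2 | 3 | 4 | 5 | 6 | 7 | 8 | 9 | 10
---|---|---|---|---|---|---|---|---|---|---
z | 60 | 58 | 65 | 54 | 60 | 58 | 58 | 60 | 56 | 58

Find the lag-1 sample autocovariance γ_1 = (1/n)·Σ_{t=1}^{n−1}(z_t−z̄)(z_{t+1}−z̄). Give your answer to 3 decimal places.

Mean z̄ = (60 + 58 + 65 + 54 + 60 + 58 + 58 + 60 + 56 + 58)/10 = 58.7000
Σ_{t=1}^{9}(z_t−z̄)(z_{t+1}−z̄) = -43.9900
γ_1 = -43.9900 / 10 = -4.399

-4.399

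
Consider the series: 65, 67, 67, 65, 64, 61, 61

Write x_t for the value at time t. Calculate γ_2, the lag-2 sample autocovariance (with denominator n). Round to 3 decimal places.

Mean x̄ = (65 + 67 + 67 + 65 + 64 + 61 + 61)/7 = 64.2857
Σ_{t=1}^{5}(x_t−x̄)(x_{t+2}−x̄) = 1.6939
γ_2 = 1.6939 / 7 = 0.242

0.242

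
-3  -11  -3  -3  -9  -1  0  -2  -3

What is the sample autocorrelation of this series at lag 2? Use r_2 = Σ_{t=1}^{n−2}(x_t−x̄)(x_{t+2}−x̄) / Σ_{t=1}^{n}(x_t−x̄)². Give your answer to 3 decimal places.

-0.173

Mean x̄ = (-3 − 11 − 3 − 3 − 9 − 1 + 0 − 2 − 3)/9 = -3.8889
Numerator Σ_{t=1}^{7}(x_t−x̄)(x_{t+2}−x̄) = -18.4691
Denominator Σ(x_t−x̄)² = 106.8889
r_2 = -18.4691 / 106.8889 = -0.173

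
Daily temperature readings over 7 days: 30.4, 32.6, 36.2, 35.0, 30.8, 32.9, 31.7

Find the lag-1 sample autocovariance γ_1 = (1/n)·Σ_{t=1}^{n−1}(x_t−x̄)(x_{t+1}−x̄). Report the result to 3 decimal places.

0.367

Mean x̄ = (30.4 + 32.6 + 36.2 + 35.0 + 30.8 + 32.9 + 31.7)/7 = 32.8000
Σ_{t=1}^{6}(x_t−x̄)(x_{t+1}−x̄) = 2.5700
γ_1 = 2.5700 / 7 = 0.367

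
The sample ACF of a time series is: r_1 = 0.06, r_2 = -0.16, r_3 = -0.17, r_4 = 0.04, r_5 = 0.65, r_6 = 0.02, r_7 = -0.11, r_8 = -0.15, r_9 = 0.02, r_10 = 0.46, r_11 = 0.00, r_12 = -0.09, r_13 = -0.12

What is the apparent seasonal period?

The largest autocorrelation is r_5 = 0.65, with a weaker echo at lag 10 (0.46); the remaining lags stay at or below 0.06.
The dominant spike at lag 5 indicates a seasonal period of 5.

5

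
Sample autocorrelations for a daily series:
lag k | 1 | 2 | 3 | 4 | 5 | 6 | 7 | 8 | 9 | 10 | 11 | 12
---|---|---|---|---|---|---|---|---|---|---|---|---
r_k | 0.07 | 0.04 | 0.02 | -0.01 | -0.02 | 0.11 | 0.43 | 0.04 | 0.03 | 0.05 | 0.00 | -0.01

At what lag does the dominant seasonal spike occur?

7

The largest autocorrelation is r_7 = 0.43; the remaining lags stay at or below 0.11.
The dominant spike at lag 7 indicates a seasonal period of 7.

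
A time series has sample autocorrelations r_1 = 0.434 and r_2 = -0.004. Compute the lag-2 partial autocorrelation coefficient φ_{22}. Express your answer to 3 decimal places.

φ_{22} = (r_2 − r_1²) / (1 − r_1²)
r_1² = (0.434)² = 0.188356
Numerator = -0.004 − 0.1884 = -0.1924; denominator = 1 − 0.1884 = 0.8116
φ_{22} = -0.1924 / 0.8116 = -0.237

-0.237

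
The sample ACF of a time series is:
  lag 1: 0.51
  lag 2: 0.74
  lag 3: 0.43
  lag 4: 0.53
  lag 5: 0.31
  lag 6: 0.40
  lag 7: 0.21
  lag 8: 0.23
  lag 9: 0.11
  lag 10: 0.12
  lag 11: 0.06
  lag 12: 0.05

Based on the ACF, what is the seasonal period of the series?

2

The largest autocorrelation is r_2 = 0.74, with a weaker echo at lag 4 (0.53); the remaining lags stay at or below 0.51.
The dominant spike at lag 2 indicates a seasonal period of 2.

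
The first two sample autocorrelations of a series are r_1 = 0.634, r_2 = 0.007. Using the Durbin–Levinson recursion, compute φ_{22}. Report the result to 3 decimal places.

φ_{22} = (r_2 − r_1²) / (1 − r_1²)
r_1² = (0.634)² = 0.401956
Numerator = 0.007 − 0.4020 = -0.3950; denominator = 1 − 0.4020 = 0.5980
φ_{22} = -0.3950 / 0.5980 = -0.660

-0.660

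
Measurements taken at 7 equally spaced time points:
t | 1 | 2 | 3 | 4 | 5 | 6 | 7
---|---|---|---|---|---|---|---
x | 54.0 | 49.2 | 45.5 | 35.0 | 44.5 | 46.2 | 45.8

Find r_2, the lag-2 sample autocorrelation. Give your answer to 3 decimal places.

Mean x̄ = (54.0 + 49.2 + 45.5 + 35.0 + 44.5 + 46.2 + 45.8)/7 = 45.7429
Σ(x_t−x̄)(x_{t+2}−x̄) = (-2.0053) + (-37.1396) + (0.3018) + (-4.9110) + (-0.0710) = -43.8251
Denominator Σ(x_t−x̄)² = 197.3571
r_2 = -43.8251 / 197.3571 = -0.222

-0.222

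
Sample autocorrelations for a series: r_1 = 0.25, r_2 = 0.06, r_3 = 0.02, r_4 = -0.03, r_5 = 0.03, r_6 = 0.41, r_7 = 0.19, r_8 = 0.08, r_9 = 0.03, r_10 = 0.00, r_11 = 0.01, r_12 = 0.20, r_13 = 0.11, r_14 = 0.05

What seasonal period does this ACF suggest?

6

The largest autocorrelation is r_6 = 0.41; the remaining lags stay at or below 0.25. The elevated value at lag 1 (0.25), dropping to 0.06 at lag 2, reflects decaying short-term dependence rather than seasonality.
The dominant spike at lag 6 indicates a seasonal period of 6.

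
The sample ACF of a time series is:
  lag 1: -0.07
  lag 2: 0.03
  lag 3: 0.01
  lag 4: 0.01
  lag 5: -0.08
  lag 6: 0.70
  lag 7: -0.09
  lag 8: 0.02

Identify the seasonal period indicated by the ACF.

The largest autocorrelation is r_6 = 0.70; the remaining lags stay at or below 0.03.
The dominant spike at lag 6 indicates a seasonal period of 6.

6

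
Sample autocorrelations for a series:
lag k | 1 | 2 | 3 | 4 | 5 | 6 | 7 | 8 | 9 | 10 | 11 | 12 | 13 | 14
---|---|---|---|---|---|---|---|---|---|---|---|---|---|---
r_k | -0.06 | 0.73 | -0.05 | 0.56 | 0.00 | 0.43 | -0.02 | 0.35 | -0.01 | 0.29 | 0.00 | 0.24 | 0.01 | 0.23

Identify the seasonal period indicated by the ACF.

2

The largest autocorrelation is r_2 = 0.73, with weaker echoes at lags 4 (0.56), 6 (0.43), 8 (0.35), 10 (0.29), 12 (0.24) and 14 (0.23); the remaining lags stay at or below 0.01.
The dominant spike at lag 2 indicates a seasonal period of 2.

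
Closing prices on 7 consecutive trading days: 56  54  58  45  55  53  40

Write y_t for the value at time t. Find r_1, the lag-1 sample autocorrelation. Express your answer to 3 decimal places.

Mean ȳ = (56 + 54 + 58 + 45 + 55 + 53 + 40)/7 = 51.5714
Deviations from mean: 4.4286, 2.4286, 6.4286, -6.5714, 3.4286, 1.4286, -11.5714
Σ(y_t−ȳ)(y_{t+1}−ȳ) = (10.7551) + (15.6122) + (-42.2449) + (-22.5306) + (4.8980) + (-16.5306) = -50.0408
Denominator Σ(y_t−ȳ)² = 257.7143
r_1 = -50.0408 / 257.7143 = -0.194

-0.194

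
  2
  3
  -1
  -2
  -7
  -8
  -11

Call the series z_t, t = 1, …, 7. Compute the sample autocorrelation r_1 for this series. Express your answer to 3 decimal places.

0.588

Mean z̄ = (2 + 3 − 1 − 2 − 7 − 8 − 11)/7 = -3.4286
Deviations from mean: 5.4286, 6.4286, 2.4286, 1.4286, -3.5714, -4.5714, -7.5714
Numerator Σ_{t=1}^{6}(z_t−z̄)(z_{t+1}−z̄) = 99.8163
Denominator Σ(z_t−z̄)² = 169.7143
r_1 = 99.8163 / 169.7143 = 0.588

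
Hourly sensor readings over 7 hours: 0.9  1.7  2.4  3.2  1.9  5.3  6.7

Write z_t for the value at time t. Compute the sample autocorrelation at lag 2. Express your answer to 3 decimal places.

-0.067

Mean z̄ = (0.9 + 1.7 + 2.4 + 3.2 + 1.9 + 5.3 + 6.7)/7 = 3.1571
Σ(z_t−z̄)(z_{t+2}−z̄) = (1.7090) + (-0.0624) + (0.9518) + (0.0918) + (-4.4539) = -1.7637
Denominator Σ(z_t−z̄)² = 26.5171
r_2 = -1.7637 / 26.5171 = -0.067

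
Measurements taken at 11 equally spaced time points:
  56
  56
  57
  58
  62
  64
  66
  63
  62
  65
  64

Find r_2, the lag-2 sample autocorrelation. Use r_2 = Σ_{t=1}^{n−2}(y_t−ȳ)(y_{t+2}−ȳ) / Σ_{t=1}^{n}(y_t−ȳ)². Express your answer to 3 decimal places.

Mean ȳ = (56 + 56 + 57 + 58 + 62 + 64 + 66 + 63 + 62 + 65 + 64)/11 = 61.1818
Numerator Σ_{t=1}^{9}(y_t−ȳ)(y_{t+2}−ȳ) = 48.0248
Denominator Σ(y_t−ȳ)² = 139.6364
r_2 = 48.0248 / 139.6364 = 0.344

0.344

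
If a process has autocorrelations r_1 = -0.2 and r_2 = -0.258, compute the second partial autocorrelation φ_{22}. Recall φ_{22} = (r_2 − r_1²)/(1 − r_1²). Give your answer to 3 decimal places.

-0.310

φ_{22} = (r_2 − r_1²) / (1 − r_1²)
r_1² = (-0.2)² = 0.04
Numerator = -0.258 − 0.0400 = -0.2980; denominator = 1 − 0.0400 = 0.9600
φ_{22} = -0.2980 / 0.9600 = -0.310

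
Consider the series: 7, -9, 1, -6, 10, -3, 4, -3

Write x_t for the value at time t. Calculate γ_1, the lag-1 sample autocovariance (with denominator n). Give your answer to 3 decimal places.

Mean x̄ = (7 − 9 + 1 − 6 + 10 − 3 + 4 − 3)/8 = 0.1250
Deviations: 6.8750, -9.1250, 0.8750, -6.1250, 9.8750, -3.1250, 3.8750, -3.1250
Σ_{t=1}^{7}(x_t−x̄)(x_{t+1}−x̄) = -191.6406
γ_1 = -191.6406 / 8 = -23.955

-23.955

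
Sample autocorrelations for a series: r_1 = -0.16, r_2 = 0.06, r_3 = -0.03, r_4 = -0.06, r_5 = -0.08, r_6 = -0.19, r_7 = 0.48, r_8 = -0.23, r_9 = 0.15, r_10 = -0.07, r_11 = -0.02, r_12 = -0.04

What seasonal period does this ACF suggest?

The largest autocorrelation is r_7 = 0.48; the remaining lags stay at or below 0.15.
The dominant spike at lag 7 indicates a seasonal period of 7.

7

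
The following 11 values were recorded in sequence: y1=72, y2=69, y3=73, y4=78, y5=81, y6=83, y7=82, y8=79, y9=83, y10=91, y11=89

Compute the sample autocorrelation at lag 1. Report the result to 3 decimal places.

Mean ȳ = (72 + 69 + 73 + 78 + 81 + 83 + 82 + 79 + 83 + 91 + 89)/11 = 80.0000
Numerator Σ_{t=1}^{10}(y_t−ȳ)(y_{t+1}−ȳ) = 313.0000
Denominator Σ(y_t−ȳ)² = 464.0000
r_1 = 313.0000 / 464.0000 = 0.675

0.675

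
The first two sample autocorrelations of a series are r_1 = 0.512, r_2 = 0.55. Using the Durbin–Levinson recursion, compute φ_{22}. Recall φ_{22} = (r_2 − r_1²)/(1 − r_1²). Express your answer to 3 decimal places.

0.390

φ_{22} = (r_2 − r_1²) / (1 − r_1²)
r_1² = (0.512)² = 0.262144
Numerator = 0.55 − 0.2621 = 0.2879; denominator = 1 − 0.2621 = 0.7379
φ_{22} = 0.2879 / 0.7379 = 0.390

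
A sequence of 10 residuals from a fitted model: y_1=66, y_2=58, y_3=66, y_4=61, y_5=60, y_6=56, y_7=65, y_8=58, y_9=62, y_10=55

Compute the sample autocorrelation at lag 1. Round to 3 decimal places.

Mean ȳ = (66 + 58 + 66 + 61 + 60 + 56 + 65 + 58 + 62 + 55)/10 = 60.7000
Numerator Σ_{t=1}^{9}(y_t−ȳ)(y_{t+1}−ȳ) = -66.6900
Denominator Σ(y_t−ȳ)² = 146.1000
r_1 = -66.6900 / 146.1000 = -0.456

-0.456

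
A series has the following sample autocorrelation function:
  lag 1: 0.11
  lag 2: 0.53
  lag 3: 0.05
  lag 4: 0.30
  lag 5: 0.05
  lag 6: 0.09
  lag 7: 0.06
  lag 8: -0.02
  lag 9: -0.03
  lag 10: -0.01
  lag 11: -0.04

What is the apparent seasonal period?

2

The largest autocorrelation is r_2 = 0.53, with a weaker echo at lag 4 (0.30); the remaining lags stay at or below 0.11.
The dominant spike at lag 2 indicates a seasonal period of 2.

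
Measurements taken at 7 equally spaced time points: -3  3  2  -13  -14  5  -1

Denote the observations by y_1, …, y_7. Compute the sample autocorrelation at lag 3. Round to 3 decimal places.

-0.131

Mean ȳ = (-3 + 3 + 2 − 13 − 14 + 5 − 1)/7 = -3.0000
Σ(y_t−ȳ)(y_{t+3}−ȳ) = (0.0000) + (-66.0000) + (40.0000) + (-20.0000) = -46.0000
Denominator Σ(y_t−ȳ)² = 350.0000
r_3 = -46.0000 / 350.0000 = -0.131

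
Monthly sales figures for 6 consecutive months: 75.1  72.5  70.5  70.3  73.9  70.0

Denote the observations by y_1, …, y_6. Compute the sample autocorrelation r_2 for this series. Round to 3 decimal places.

Mean ȳ = (75.1 + 72.5 + 70.5 + 70.3 + 73.9 + 70.0)/6 = 72.0500
Deviations from mean: 3.0500, 0.4500, -1.5500, -1.7500, 1.8500, -2.0500
Σ(y_t−ȳ)(y_{t+2}−ȳ) = (-4.7275) + (-0.7875) + (-2.8675) + (3.5875) = -4.7950
Denominator Σ(y_t−ȳ)² = 22.5950
r_2 = -4.7950 / 22.5950 = -0.212

-0.212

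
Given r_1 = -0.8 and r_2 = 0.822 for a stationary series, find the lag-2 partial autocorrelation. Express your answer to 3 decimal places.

0.506

φ_{22} = (r_2 − r_1²) / (1 − r_1²)
r_1² = (-0.8)² = 0.64
Numerator = 0.822 − 0.6400 = 0.1820; denominator = 1 − 0.6400 = 0.3600
φ_{22} = 0.1820 / 0.3600 = 0.506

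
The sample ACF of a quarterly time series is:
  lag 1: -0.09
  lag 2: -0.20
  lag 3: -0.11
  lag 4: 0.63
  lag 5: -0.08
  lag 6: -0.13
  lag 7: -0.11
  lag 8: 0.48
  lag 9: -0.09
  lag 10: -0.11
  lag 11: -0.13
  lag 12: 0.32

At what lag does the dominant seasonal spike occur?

4

The largest autocorrelation is r_4 = 0.63, with weaker echoes at lags 8 (0.48) and 12 (0.32); the remaining lags stay at or below -0.08.
The dominant spike at lag 4 indicates a seasonal period of 4.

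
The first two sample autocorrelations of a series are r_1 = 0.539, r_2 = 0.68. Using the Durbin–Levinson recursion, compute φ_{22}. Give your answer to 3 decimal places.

0.549

φ_{22} = (r_2 − r_1²) / (1 − r_1²)
r_1² = (0.539)² = 0.290521
Numerator = 0.68 − 0.2905 = 0.3895; denominator = 1 − 0.2905 = 0.7095
φ_{22} = 0.3895 / 0.7095 = 0.549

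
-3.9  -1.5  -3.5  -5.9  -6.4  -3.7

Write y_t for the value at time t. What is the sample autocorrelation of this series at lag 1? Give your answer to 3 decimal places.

0.263

Mean ȳ = (-3.9 − 1.5 − 3.5 − 5.9 − 6.4 − 3.7)/6 = -4.1500
Numerator Σ_{t=1}^{5}(y_t−ȳ)(y_{t+1}−ȳ) = 4.1725
Denominator Σ(y_t−ȳ)² = 15.8350
r_1 = 4.1725 / 15.8350 = 0.263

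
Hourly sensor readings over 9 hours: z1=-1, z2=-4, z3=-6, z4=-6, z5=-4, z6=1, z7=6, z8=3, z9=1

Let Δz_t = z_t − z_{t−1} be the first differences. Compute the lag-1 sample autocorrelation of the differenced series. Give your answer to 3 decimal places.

0.380

First differences Δz: -3, -2, 0, 2, 5, 5, -3, -2
Mean of differences = 0.2500
Numerator Σ(Δz_t−Δz̄)(Δz_{t+1}−Δz̄) = 30.1875
Denominator Σ(Δz_t−Δz̄)² = 79.5000
r_1(Δz) = 30.1875 / 79.5000 = 0.380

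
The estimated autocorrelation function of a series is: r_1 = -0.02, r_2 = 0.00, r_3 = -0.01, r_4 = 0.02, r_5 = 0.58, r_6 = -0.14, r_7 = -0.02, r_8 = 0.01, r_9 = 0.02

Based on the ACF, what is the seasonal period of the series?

5

The largest autocorrelation is r_5 = 0.58; the remaining lags stay at or below 0.02.
The dominant spike at lag 5 indicates a seasonal period of 5.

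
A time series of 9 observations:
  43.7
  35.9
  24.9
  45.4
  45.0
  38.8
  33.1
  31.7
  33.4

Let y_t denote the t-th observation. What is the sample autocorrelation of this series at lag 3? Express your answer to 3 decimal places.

Mean ȳ = (43.7 + 35.9 + 24.9 + 45.4 + 45.0 + 38.8 + 33.1 + 31.7 + 33.4)/9 = 36.8778
Numerator Σ_{t=1}^{6}(y_t−ȳ)(y_{t+3}−ȳ) = -53.7604
Denominator Σ(y_t−ȳ)² = 386.4356
r_3 = -53.7604 / 386.4356 = -0.139

-0.139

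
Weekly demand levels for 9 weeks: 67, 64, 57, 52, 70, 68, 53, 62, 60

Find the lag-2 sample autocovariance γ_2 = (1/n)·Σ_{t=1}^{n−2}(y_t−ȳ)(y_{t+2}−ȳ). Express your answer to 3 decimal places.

-22.797

Mean ȳ = (67 + 64 + 57 + 52 + 70 + 68 + 53 + 62 + 60)/9 = 61.4444
Σ_{t=1}^{7}(y_t−ȳ)(y_{t+2}−ȳ) = -205.1728
γ_2 = -205.1728 / 9 = -22.797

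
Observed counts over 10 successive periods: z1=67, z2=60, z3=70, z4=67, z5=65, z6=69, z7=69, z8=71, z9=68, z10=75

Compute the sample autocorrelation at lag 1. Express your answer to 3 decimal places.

Mean z̄ = (67 + 60 + 70 + 67 + 65 + 69 + 69 + 71 + 68 + 75)/10 = 68.1000
Numerator Σ_{t=1}^{9}(z_t−z̄)(z_{t+1}−z̄) = -5.5100
Denominator Σ(z_t−z̄)² = 138.9000
r_1 = -5.5100 / 138.9000 = -0.040

-0.040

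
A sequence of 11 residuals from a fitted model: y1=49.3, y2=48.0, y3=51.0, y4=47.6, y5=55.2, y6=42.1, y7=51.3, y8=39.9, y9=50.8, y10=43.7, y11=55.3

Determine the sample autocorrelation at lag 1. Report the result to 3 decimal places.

Mean ȳ = (49.3 + 48.0 + 51.0 + 47.6 + 55.2 + 42.1 + 51.3 + 39.9 + 50.8 + 43.7 + 55.3)/11 = 48.5636
Numerator Σ_{t=1}^{10}(y_t−ȳ)(y_{t+1}−ȳ) = -157.8350
Denominator Σ(y_t−ȳ)² = 250.1255
r_1 = -157.8350 / 250.1255 = -0.631

-0.631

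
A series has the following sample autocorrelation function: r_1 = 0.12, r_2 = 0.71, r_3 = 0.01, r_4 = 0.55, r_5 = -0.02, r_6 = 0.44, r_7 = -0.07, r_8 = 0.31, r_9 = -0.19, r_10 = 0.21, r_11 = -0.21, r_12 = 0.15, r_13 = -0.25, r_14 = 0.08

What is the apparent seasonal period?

The largest autocorrelation is r_2 = 0.71, with weaker echoes at lags 4 (0.55), 6 (0.44), 8 (0.31), 10 (0.21) and 12 (0.15); the remaining lags stay at or below 0.12.
The dominant spike at lag 2 indicates a seasonal period of 2.

2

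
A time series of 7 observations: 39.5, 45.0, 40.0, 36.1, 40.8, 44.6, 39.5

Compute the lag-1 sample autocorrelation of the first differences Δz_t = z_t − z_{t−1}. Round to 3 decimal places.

-0.209

First differences Δz: 5.5, -5.0, -3.9, 4.7, 3.8, -5.1
Mean of differences = 0.0000
Numerator Σ(Δz_t−Δz̄)(Δz_{t+1}−Δz̄) = -27.8500
Denominator Σ(Δz_t−Δz̄)² = 133.0000
r_1(Δz) = -27.8500 / 133.0000 = -0.209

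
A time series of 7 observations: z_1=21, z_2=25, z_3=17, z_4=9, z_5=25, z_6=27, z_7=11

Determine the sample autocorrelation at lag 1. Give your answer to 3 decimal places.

-0.190

Mean z̄ = (21 + 25 + 17 + 9 + 25 + 27 + 11)/7 = 19.2857
Deviations from mean: 1.7143, 5.7143, -2.2857, -10.2857, 5.7143, 7.7143, -8.2857
Σ(z_t−z̄)(z_{t+1}−z̄) = (9.7959) + (-13.0612) + (23.5102) + (-58.7755) + (44.0816) + (-63.9184) = -58.3673
Denominator Σ(z_t−z̄)² = 307.4286
r_1 = -58.3673 / 307.4286 = -0.190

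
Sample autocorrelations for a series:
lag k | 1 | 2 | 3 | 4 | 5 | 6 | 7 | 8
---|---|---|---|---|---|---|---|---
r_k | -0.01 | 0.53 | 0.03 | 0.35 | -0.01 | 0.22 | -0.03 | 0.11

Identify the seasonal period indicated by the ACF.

The largest autocorrelation is r_2 = 0.53, with weaker echoes at lags 4 (0.35) and 6 (0.22); the remaining lags stay at or below 0.11.
The dominant spike at lag 2 indicates a seasonal period of 2.

2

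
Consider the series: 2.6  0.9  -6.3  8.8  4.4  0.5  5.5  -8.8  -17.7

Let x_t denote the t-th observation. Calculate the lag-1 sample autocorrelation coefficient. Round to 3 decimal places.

0.174

Mean x̄ = (2.6 + 0.9 − 6.3 + 8.8 + 4.4 + 0.5 + 5.5 − 8.8 − 17.7)/9 = -1.1222
Numerator Σ_{t=1}^{8}(x_t−x̄)(x_{t+1}−x̄) = 96.6117
Denominator Σ(x_t−x̄)² = 553.9556
r_1 = 96.6117 / 553.9556 = 0.174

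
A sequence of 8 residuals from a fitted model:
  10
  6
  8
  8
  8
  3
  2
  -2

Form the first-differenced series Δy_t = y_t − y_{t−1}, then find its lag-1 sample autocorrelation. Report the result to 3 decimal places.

-0.212

First differences Δy: -4, 2, 0, 0, -5, -1, -4
Mean of differences = -1.7143
Numerator Σ(Δy_t−Δȳ)(Δy_{t+1}−Δȳ) = -8.7959
Denominator Σ(Δy_t−Δȳ)² = 41.4286
r_1(Δy) = -8.7959 / 41.4286 = -0.212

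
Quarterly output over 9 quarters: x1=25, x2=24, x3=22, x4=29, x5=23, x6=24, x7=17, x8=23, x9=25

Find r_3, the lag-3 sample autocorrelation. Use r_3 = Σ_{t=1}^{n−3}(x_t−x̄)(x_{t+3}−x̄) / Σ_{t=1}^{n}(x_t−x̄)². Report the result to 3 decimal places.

Mean x̄ = (25 + 24 + 22 + 29 + 23 + 24 + 17 + 23 + 25)/9 = 23.5556
Numerator Σ_{t=1}^{6}(x_t−x̄)(x_{t+3}−x̄) = -27.8148
Denominator Σ(x_t−x̄)² = 80.2222
r_3 = -27.8148 / 80.2222 = -0.347

-0.347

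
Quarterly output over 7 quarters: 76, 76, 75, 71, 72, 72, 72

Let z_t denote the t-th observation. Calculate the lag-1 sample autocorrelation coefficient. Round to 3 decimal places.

Mean z̄ = (76 + 76 + 75 + 71 + 72 + 72 + 72)/7 = 73.4286
Deviations from mean: 2.5714, 2.5714, 1.5714, -2.4286, -1.4286, -1.4286, -1.4286
Numerator Σ_{t=1}^{6}(z_t−z̄)(z_{t+1}−z̄) = 14.3878
Denominator Σ(z_t−z̄)² = 27.7143
r_1 = 14.3878 / 27.7143 = 0.519

0.519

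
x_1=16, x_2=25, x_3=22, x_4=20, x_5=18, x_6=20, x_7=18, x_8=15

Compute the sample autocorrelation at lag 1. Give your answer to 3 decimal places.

0.023

Mean x̄ = (16 + 25 + 22 + 20 + 18 + 20 + 18 + 15)/8 = 19.2500
Deviations from mean: -3.2500, 5.7500, 2.7500, 0.7500, -1.2500, 0.7500, -1.2500, -4.2500
Σ(x_t−x̄)(x_{t+1}−x̄) = (-18.6875) + (15.8125) + (2.0625) + (-0.9375) + (-0.9375) + (-0.9375) + (5.3125) = 1.6875
Denominator Σ(x_t−x̄)² = 73.5000
r_1 = 1.6875 / 73.5000 = 0.023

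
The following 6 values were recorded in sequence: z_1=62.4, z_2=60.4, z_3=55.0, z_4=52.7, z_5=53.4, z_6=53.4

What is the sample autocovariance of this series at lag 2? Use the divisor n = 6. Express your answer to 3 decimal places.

Mean z̄ = (62.4 + 60.4 + 55.0 + 52.7 + 53.4 + 53.4)/6 = 56.2167
Deviations: 6.1833, 4.1833, -1.2167, -3.5167, -2.8167, -2.8167
Σ_{t=1}^{4}(z_t−z̄)(z_{t+2}−z̄) = -8.9022
γ_2 = -8.9022 / 6 = -1.484

-1.484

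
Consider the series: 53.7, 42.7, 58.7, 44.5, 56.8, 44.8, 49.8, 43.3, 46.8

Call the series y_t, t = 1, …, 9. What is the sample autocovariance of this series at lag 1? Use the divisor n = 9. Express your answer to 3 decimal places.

-21.954

Mean ȳ = (53.7 + 42.7 + 58.7 + 44.5 + 56.8 + 44.8 + 49.8 + 43.3 + 46.8)/9 = 49.0111
Σ_{t=1}^{8}(y_t−ȳ)(y_{t+1}−ȳ) = -197.5835
γ_1 = -197.5835 / 9 = -21.954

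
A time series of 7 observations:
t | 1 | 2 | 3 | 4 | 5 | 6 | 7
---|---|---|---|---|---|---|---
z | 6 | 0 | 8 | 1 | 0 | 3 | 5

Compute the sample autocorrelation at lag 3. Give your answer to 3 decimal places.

Mean z̄ = (6 + 0 + 8 + 1 + 0 + 3 + 5)/7 = 3.2857
Deviations from mean: 2.7143, -3.2857, 4.7143, -2.2857, -3.2857, -0.2857, 1.7143
Numerator Σ_{t=1}^{4}(z_t−z̄)(z_{t+3}−z̄) = -0.6735
Denominator Σ(z_t−z̄)² = 59.4286
r_3 = -0.6735 / 59.4286 = -0.011

-0.011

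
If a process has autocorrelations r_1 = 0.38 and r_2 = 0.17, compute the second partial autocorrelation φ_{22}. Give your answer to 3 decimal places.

0.030

φ_{22} = (r_2 − r_1²) / (1 − r_1²)
r_1² = (0.38)² = 0.1444
Numerator = 0.17 − 0.1444 = 0.0256; denominator = 1 − 0.1444 = 0.8556
φ_{22} = 0.0256 / 0.8556 = 0.030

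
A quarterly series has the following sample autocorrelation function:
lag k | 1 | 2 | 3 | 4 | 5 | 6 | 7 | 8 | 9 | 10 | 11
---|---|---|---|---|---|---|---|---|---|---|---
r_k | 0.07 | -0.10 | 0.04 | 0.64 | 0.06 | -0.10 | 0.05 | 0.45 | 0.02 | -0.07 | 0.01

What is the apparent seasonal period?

4

The largest autocorrelation is r_4 = 0.64, with a weaker echo at lag 8 (0.45); the remaining lags stay at or below 0.07.
The dominant spike at lag 4 indicates a seasonal period of 4.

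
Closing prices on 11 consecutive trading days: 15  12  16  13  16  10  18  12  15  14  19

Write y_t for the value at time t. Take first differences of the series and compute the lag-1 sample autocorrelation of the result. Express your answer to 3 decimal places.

-0.819

First differences Δy: -3, 4, -3, 3, -6, 8, -6, 3, -1, 5
Mean of differences = 0.4000
Numerator Σ(Δy_t−Δȳ)(Δy_{t+1}−Δȳ) = -173.9600
Denominator Σ(Δy_t−Δȳ)² = 212.4000
r_1(Δy) = -173.9600 / 212.4000 = -0.819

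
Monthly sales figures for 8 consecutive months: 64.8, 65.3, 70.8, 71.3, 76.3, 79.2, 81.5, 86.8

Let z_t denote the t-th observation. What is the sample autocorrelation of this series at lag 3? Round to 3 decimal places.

Mean z̄ = (64.8 + 65.3 + 70.8 + 71.3 + 76.3 + 79.2 + 81.5 + 86.8)/8 = 74.5000
Deviations from mean: -9.7000, -9.2000, -3.7000, -3.2000, 1.8000, 4.7000, 7.0000, 12.3000
Σ(z_t−z̄)(z_{t+3}−z̄) = (31.0400) + (-16.5600) + (-17.3900) + (-22.4000) + (22.1400) = -3.1700
Denominator Σ(z_t−z̄)² = 428.2800
r_3 = -3.1700 / 428.2800 = -0.007

-0.007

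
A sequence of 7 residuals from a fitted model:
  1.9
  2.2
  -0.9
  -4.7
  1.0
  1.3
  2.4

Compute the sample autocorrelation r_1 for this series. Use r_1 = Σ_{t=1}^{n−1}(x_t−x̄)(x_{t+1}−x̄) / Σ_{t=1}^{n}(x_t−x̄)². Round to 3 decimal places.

Mean x̄ = (1.9 + 2.2 − 0.9 − 4.7 + 1.0 + 1.3 + 2.4)/7 = 0.4571
Σ(x_t−x̄)(x_{t+1}−x̄) = (2.5147) + (-2.3653) + (6.9990) + (-2.7996) + (0.4576) + (1.6376) = 6.4439
Denominator Σ(x_t−x̄)² = 38.3371
r_1 = 6.4439 / 38.3371 = 0.168

0.168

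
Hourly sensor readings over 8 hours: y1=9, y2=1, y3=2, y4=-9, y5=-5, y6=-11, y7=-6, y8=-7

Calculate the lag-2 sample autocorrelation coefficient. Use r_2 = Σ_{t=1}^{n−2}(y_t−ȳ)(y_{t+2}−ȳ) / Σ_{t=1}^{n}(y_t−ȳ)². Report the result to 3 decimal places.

Mean ȳ = (9 + 1 + 2 − 9 − 5 − 11 − 6 − 7)/8 = -3.2500
Numerator Σ_{t=1}^{6}(y_t−ȳ)(y_{t+2}−ȳ) = 109.1250
Denominator Σ(y_t−ȳ)² = 313.5000
r_2 = 109.1250 / 313.5000 = 0.348

0.348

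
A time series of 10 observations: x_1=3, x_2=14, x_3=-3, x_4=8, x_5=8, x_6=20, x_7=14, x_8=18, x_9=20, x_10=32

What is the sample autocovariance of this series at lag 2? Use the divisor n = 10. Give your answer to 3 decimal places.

33.688

Mean x̄ = (3 + 14 − 3 + 8 + 8 + 20 + 14 + 18 + 20 + 32)/10 = 13.4000
Σ_{t=1}^{8}(x_t−x̄)(x_{t+2}−x̄) = 336.8800
γ_2 = 336.8800 / 10 = 33.688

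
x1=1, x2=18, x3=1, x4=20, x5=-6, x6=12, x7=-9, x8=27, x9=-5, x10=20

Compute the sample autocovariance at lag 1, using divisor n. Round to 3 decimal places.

-124.261

Mean x̄ = (1 + 18 + 1 + 20 − 6 + 12 − 9 + 27 − 5 + 20)/10 = 7.9000
Σ_{t=1}^{9}(x_t−x̄)(x_{t+1}−x̄) = -1242.6100
γ_1 = -1242.6100 / 10 = -124.261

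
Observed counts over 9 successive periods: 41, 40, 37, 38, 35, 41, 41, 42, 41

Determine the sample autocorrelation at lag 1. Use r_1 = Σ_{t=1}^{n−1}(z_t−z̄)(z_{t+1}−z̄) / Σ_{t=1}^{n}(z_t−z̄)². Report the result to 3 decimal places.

Mean z̄ = (41 + 40 + 37 + 38 + 35 + 41 + 41 + 42 + 41)/9 = 39.5556
Numerator Σ_{t=1}^{8}(z_t−z̄)(z_{t+1}−z̄) = 13.1358
Denominator Σ(z_t−z̄)² = 44.2222
r_1 = 13.1358 / 44.2222 = 0.297

0.297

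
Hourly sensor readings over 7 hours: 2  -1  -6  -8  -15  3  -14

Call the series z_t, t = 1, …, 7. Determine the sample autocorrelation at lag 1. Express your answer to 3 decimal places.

Mean z̄ = (2 − 1 − 6 − 8 − 15 + 3 − 14)/7 = -5.5714
Numerator Σ_{t=1}^{6}(z_t−z̄)(z_{t+1}−z̄) = -96.4694
Denominator Σ(z_t−z̄)² = 317.7143
r_1 = -96.4694 / 317.7143 = -0.304

-0.304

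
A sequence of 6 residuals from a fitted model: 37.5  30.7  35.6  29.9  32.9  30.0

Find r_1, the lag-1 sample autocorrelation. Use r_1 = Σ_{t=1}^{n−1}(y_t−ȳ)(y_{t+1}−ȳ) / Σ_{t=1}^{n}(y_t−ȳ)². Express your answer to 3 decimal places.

Mean ȳ = (37.5 + 30.7 + 35.6 + 29.9 + 32.9 + 30.0)/6 = 32.7667
Deviations from mean: 4.7333, -2.0667, 2.8333, -2.8667, 0.1333, -2.7667
Σ(y_t−ȳ)(y_{t+1}−ȳ) = (-9.7822) + (-5.8556) + (-8.1222) + (-0.3822) + (-0.3689) = -24.5111
Denominator Σ(y_t−ȳ)² = 50.5933
r_1 = -24.5111 / 50.5933 = -0.484

-0.484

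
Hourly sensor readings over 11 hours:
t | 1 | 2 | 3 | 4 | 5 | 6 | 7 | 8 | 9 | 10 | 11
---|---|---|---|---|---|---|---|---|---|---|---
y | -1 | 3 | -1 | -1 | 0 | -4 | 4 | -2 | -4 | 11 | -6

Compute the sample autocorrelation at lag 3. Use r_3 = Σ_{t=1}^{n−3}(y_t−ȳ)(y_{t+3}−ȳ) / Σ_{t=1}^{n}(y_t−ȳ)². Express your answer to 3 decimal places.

0.329

Mean ȳ = (-1 + 3 − 1 − 1 + 0 − 4 + 4 − 2 − 4 + 11 − 6)/11 = -0.0909
Numerator Σ_{t=1}^{8}(y_t−ȳ)(y_{t+3}−ȳ) = 72.7025
Denominator Σ(y_t−ȳ)² = 220.9091
r_3 = 72.7025 / 220.9091 = 0.329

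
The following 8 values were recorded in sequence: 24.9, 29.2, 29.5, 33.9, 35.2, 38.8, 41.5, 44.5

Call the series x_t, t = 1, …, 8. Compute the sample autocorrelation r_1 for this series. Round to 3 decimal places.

0.584

Mean x̄ = (24.9 + 29.2 + 29.5 + 33.9 + 35.2 + 38.8 + 41.5 + 44.5)/8 = 34.6875
Σ(x_t−x̄)(x_{t+1}−x̄) = (53.7089) + (28.4664) + (4.0852) + (-0.4036) + (2.1077) + (28.0164) + (66.8477) = 182.8286
Denominator Σ(x_t−x̄)² = 313.3088
r_1 = 182.8286 / 313.3088 = 0.584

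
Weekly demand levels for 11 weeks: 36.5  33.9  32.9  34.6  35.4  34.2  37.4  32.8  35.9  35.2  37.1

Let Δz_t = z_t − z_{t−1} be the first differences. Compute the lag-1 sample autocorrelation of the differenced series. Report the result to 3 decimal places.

-0.607

First differences Δz: -2.6, -1.0, 1.7, 0.8, -1.2, 3.2, -4.6, 3.1, -0.7, 1.9
Mean of differences = 0.0600
Numerator Σ(Δz_t−Δz̄)(Δz_{t+1}−Δz̄) = -35.1016
Denominator Σ(Δz_t−Δz̄)² = 57.8040
r_1(Δz) = -35.1016 / 57.8040 = -0.607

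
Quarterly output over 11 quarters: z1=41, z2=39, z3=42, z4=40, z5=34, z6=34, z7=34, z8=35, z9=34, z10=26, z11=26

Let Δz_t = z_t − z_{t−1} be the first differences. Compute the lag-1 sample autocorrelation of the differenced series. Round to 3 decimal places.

First differences Δz: -2, 3, -2, -6, 0, 0, 1, -1, -8, 0
Mean of differences = -1.5000
Numerator Σ(Δz_t−Δz̄)(Δz_{t+1}−Δz̄) = -14.7500
Denominator Σ(Δz_t−Δz̄)² = 96.5000
r_1(Δz) = -14.7500 / 96.5000 = -0.153

-0.153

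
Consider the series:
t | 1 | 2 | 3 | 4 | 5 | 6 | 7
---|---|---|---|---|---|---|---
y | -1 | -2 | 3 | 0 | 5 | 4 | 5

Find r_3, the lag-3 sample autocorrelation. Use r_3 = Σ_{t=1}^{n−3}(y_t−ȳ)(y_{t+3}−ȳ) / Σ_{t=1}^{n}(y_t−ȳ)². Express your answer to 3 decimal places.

Mean ȳ = (-1 − 2 + 3 + 0 + 5 + 4 + 5)/7 = 2.0000
Σ(y_t−ȳ)(y_{t+3}−ȳ) = (6.0000) + (-12.0000) + (2.0000) + (-6.0000) = -10.0000
Denominator Σ(y_t−ȳ)² = 52.0000
r_3 = -10.0000 / 52.0000 = -0.192

-0.192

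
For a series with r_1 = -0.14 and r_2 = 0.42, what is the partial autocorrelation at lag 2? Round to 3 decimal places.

0.408

φ_{22} = (r_2 − r_1²) / (1 − r_1²)
r_1² = (-0.14)² = 0.0196
Numerator = 0.42 − 0.0196 = 0.4004; denominator = 1 − 0.0196 = 0.9804
φ_{22} = 0.4004 / 0.9804 = 0.408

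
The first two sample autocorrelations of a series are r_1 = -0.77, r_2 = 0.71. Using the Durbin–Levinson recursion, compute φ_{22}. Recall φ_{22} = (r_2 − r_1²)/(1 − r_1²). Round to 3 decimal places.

φ_{22} = (r_2 − r_1²) / (1 − r_1²)
r_1² = (-0.77)² = 0.5929
Numerator = 0.71 − 0.5929 = 0.1171; denominator = 1 − 0.5929 = 0.4071
φ_{22} = 0.1171 / 0.4071 = 0.288

0.288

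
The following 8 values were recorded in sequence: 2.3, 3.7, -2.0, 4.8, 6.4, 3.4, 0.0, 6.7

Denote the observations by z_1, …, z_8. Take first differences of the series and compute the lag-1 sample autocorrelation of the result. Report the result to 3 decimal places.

-0.352

First differences Δz: 1.4, -5.7, 6.8, 1.6, -3.0, -3.4, 6.7
Mean of differences = 0.6286
Numerator Σ(Δz_t−Δz̄)(Δz_{t+1}−Δz̄) = -51.3094
Denominator Σ(Δz_t−Δz̄)² = 145.9343
r_1(Δz) = -51.3094 / 145.9343 = -0.352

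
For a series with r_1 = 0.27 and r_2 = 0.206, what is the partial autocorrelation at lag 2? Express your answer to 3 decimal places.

φ_{22} = (r_2 − r_1²) / (1 − r_1²)
r_1² = (0.27)² = 0.0729
Numerator = 0.206 − 0.0729 = 0.1331; denominator = 1 − 0.0729 = 0.9271
φ_{22} = 0.1331 / 0.9271 = 0.144

0.144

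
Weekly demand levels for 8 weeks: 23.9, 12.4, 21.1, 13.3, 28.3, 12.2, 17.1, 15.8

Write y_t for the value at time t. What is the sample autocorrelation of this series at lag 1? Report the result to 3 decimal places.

Mean ȳ = (23.9 + 12.4 + 21.1 + 13.3 + 28.3 + 12.2 + 17.1 + 15.8)/8 = 18.0125
Deviations from mean: 5.8875, -5.6125, 3.0875, -4.7125, 10.2875, -5.8125, -0.9125, -2.2125
Σ(y_t−ȳ)(y_{t+1}−ȳ) = (-33.0436) + (-17.3286) + (-14.5498) + (-48.4798) + (-59.7961) + (5.3039) + (2.0189) = -165.8752
Denominator Σ(y_t−ȳ)² = 243.2488
r_1 = -165.8752 / 243.2488 = -0.682

-0.682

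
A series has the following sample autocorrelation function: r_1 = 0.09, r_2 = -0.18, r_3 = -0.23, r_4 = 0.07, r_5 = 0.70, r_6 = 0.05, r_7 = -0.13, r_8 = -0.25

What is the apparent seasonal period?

The largest autocorrelation is r_5 = 0.70; the remaining lags stay at or below 0.09.
The dominant spike at lag 5 indicates a seasonal period of 5.

5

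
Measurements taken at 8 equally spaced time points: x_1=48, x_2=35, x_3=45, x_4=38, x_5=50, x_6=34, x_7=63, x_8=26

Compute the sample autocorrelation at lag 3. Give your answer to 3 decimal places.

Mean x̄ = (48 + 35 + 45 + 38 + 50 + 34 + 63 + 26)/8 = 42.3750
Σ(x_t−x̄)(x_{t+3}−x̄) = (-24.6094) + (-56.2344) + (-21.9844) + (-90.2344) + (-124.8594) = -317.9219
Denominator Σ(x_t−x̄)² = 933.8750
r_3 = -317.9219 / 933.8750 = -0.340

-0.340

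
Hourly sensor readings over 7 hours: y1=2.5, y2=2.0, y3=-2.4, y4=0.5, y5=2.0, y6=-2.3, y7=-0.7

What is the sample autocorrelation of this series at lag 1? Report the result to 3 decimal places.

-0.117

Mean ȳ = (2.5 + 2.0 − 2.4 + 0.5 + 2.0 − 2.3 − 0.7)/7 = 0.2286
Deviations from mean: 2.2714, 1.7714, -2.6286, 0.2714, 1.7714, -2.5286, -0.9286
Numerator Σ_{t=1}^{6}(y_t−ȳ)(y_{t+1}−ȳ) = -2.9965
Denominator Σ(y_t−ȳ)² = 25.6743
r_1 = -2.9965 / 25.6743 = -0.117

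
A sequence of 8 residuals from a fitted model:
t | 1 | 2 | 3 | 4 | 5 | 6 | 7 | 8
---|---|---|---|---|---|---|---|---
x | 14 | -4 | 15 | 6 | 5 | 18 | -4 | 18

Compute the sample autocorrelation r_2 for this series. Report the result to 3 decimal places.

0.265

Mean x̄ = (14 − 4 + 15 + 6 + 5 + 18 − 4 + 18)/8 = 8.5000
Deviations from mean: 5.5000, -12.5000, 6.5000, -2.5000, -3.5000, 9.5000, -12.5000, 9.5000
Σ(x_t−x̄)(x_{t+2}−x̄) = (35.7500) + (31.2500) + (-22.7500) + (-23.7500) + (43.7500) + (90.2500) = 154.5000
Denominator Σ(x_t−x̄)² = 584.0000
r_2 = 154.5000 / 584.0000 = 0.265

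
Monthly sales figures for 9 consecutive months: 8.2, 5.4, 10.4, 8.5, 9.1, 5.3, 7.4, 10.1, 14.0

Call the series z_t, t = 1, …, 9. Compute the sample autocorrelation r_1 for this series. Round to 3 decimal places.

0.075

Mean z̄ = (8.2 + 5.4 + 10.4 + 8.5 + 9.1 + 5.3 + 7.4 + 10.1 + 14.0)/9 = 8.7111
Numerator Σ_{t=1}^{8}(z_t−z̄)(z_{t+1}−z̄) = 4.3321
Denominator Σ(z_t−z̄)² = 57.5289
r_1 = 4.3321 / 57.5289 = 0.075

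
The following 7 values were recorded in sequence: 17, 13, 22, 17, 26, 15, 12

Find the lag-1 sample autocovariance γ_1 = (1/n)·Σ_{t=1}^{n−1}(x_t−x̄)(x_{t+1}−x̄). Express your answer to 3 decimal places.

Mean x̄ = (17 + 13 + 22 + 17 + 26 + 15 + 12)/7 = 17.4286
Deviations: -0.4286, -4.4286, 4.5714, -0.4286, 8.5714, -2.4286, -5.4286
Σ_{t=1}^{6}(x_t−x̄)(x_{t+1}−x̄) = -31.6122
γ_1 = -31.6122 / 7 = -4.516

-4.516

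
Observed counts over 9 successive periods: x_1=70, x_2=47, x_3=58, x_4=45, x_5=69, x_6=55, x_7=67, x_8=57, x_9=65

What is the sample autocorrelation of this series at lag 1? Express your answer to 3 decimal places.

Mean x̄ = (70 + 47 + 58 + 45 + 69 + 55 + 67 + 57 + 65)/9 = 59.2222
Numerator Σ_{t=1}^{8}(x_t−x̄)(x_{t+1}−x̄) = -342.7160
Denominator Σ(x_t−x̄)² = 681.5556
r_1 = -342.7160 / 681.5556 = -0.503

-0.503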